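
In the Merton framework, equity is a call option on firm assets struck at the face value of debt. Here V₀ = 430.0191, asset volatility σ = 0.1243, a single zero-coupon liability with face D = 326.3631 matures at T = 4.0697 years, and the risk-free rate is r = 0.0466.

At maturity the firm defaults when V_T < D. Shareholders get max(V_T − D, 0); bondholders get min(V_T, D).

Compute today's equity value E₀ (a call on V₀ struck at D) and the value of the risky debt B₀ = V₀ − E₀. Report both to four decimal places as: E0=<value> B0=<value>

d₁ = [ln(V₀/D) + (r + σ²/2)T] / (σ√T)
   = [ln(430.0191/326.3631) + (0.0466 + 0.5·0.1243²)·4.0697] / (0.1243·√4.0697)
   = [0.275819 + 0.221087] / 0.250757 = 1.981629
d₂ = d₁ − σ√T = 1.981629 − 0.250757 = 1.730872
N(d₁) = 0.976240,  N(d₂) = 0.958263,  e^(−rT) = 0.827250
E₀ = V₀·N(d₁) − D·e^(−rT)·N(d₂)
   = 430.0191·0.976240 − 326.3631·0.827250·0.958263 = 161.086111
B₀ = V₀ − E₀ = 430.0191 − 161.086111 = 268.932989

E0=161.0861 B0=268.9330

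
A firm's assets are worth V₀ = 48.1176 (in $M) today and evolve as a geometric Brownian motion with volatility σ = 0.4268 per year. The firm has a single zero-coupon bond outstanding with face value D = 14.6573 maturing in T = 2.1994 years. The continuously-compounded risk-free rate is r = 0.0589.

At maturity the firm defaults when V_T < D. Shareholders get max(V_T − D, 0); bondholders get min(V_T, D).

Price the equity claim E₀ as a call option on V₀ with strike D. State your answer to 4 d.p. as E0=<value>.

E0=35.3440

d₁ = [ln(V₀/D) + (r + σ²/2)T] / (σ√T)
   = [ln(48.1176/14.6573) + (0.0589 + 0.5·0.4268²)·2.1994] / (0.4268·√2.1994)
   = [1.188710 + 0.329864] / 0.632960 = 2.399161
d₂ = d₁ − σ√T = 2.399161 − 0.632960 = 1.766200
N(d₁) = 0.991784,  N(d₂) = 0.961319,  e^(−rT) = 0.878495
E₀ = V₀·N(d₁) − D·e^(−rT)·N(d₂)
   = 48.1176·0.991784 − 14.6573·0.878495·0.961319 = 35.343951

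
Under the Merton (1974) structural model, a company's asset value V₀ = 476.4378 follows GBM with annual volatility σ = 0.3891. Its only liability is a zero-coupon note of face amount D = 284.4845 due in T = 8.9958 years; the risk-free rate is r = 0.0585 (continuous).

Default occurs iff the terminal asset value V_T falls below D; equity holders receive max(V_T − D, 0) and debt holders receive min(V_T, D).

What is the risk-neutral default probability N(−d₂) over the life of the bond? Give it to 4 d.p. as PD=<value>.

d₁ = [ln(V₀/D) + (r + σ²/2)T] / (σ√T)
   = [ln(476.4378/284.4845) + (0.0585 + 0.5·0.3891²)·8.9958] / (0.3891·√8.9958)
   = [0.515658 + 1.207231] / 1.167028 = 1.476306
d₂ = d₁ − σ√T = 1.476306 − 1.167028 = 0.309278
risk-neutral PD = N(−d₂) = N(-0.309278) = 0.378555

PD=0.3786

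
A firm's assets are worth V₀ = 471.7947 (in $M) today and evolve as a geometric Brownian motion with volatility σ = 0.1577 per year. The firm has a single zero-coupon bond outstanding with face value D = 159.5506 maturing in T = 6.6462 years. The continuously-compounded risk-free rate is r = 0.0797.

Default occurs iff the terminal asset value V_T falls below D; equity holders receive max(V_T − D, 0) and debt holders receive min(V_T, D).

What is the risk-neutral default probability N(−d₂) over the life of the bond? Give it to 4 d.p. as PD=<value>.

PD=0.0001

d₁ = [ln(V₀/D) + (r + σ²/2)T] / (σ√T)
   = [ln(471.7947/159.5506) + (0.0797 + 0.5·0.1577²)·6.6462] / (0.1577·√6.6462)
   = [1.084183 + 0.612345] / 0.406554 = 4.172945
d₂ = d₁ − σ√T = 4.172945 − 0.406554 = 3.766391
risk-neutral PD = N(−d₂) = N(-3.766391) = 0.000083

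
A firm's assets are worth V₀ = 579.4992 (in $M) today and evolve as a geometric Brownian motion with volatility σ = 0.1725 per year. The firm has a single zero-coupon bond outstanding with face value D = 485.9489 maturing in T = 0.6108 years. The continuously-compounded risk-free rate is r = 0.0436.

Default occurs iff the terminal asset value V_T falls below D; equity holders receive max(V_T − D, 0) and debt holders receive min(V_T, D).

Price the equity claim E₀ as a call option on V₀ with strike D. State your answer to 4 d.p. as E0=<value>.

E0=108.3700

d₁ = [ln(V₀/D) + (r + σ²/2)T] / (σ√T)
   = [ln(579.4992/485.9489) + (0.0436 + 0.5·0.1725²)·0.6108] / (0.1725·√0.6108)
   = [0.176061 + 0.035718] / 0.134815 = 1.570886
d₂ = d₁ − σ√T = 1.570886 − 0.134815 = 1.436071
N(d₁) = 0.941895,  N(d₂) = 0.924509,  e^(−rT) = 0.973721
E₀ = V₀·N(d₁) − D·e^(−rT)·N(d₂)
   = 579.4992·0.941895 − 485.9489·0.973721·0.924509 = 108.369954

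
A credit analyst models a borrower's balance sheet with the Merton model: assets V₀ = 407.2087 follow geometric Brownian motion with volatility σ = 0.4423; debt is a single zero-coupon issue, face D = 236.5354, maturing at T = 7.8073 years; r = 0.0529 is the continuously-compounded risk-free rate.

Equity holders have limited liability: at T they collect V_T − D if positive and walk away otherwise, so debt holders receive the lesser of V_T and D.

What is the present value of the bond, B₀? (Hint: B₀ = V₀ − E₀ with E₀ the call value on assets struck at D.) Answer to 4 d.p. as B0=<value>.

B0=121.3378

d₁ = [ln(V₀/D) + (r + σ²/2)T] / (σ√T)
   = [ln(407.2087/236.5354) + (0.0529 + 0.5·0.4423²)·7.8073] / (0.4423·√7.8073)
   = [0.543228 + 1.176674] / 1.235855 = 1.391671
d₂ = d₁ − σ√T = 1.391671 − 1.235855 = 0.155816
N(d₁) = 0.917989,  N(d₂) = 0.561911,  e^(−rT) = 0.661658
E₀ = V₀·N(d₁) − D·e^(−rT)·N(d₂)
   = 407.2087·0.917989 − 236.5354·0.661658·0.561911 = 285.870866
B₀ = V₀ − E₀ = 407.2087 − 285.870866 = 121.337834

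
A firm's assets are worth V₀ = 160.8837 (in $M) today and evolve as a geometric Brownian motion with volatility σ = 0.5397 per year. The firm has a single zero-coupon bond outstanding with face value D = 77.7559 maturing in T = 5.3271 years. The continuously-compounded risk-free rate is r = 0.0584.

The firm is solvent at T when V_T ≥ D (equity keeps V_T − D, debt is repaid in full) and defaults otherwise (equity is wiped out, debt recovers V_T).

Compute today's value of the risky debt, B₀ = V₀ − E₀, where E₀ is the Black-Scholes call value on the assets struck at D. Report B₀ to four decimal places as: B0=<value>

d₁ = [ln(V₀/D) + (r + σ²/2)T] / (σ√T)
   = [ln(160.8837/77.7559) + (0.0584 + 0.5·0.5397²)·5.3271] / (0.5397·√5.3271)
   = [0.727107 + 1.086931] / 1.245655 = 1.456293
d₂ = d₁ − σ√T = 1.456293 − 1.245655 = 0.210637
N(d₁) = 0.927344,  N(d₂) = 0.583415,  e^(−rT) = 0.732639
E₀ = V₀·N(d₁) − D·e^(−rT)·N(d₂)
   = 160.8837·0.927344 − 77.7559·0.732639·0.583415 = 115.959170
B₀ = V₀ − E₀ = 160.8837 − 115.959170 = 44.924530

B0=44.9245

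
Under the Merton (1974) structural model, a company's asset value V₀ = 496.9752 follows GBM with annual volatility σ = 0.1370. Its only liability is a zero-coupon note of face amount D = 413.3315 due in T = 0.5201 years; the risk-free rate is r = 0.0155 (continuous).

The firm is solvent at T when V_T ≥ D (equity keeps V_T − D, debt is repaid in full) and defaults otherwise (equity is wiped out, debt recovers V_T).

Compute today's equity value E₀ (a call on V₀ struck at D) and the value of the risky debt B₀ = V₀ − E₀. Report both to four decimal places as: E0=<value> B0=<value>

d₁ = [ln(V₀/D) + (r + σ²/2)T] / (σ√T)
   = [ln(496.9752/413.3315) + (0.0155 + 0.5·0.1370²)·0.5201] / (0.1370·√0.5201)
   = [0.184290 + 0.012942] / 0.098802 = 1.996249
d₂ = d₁ − σ√T = 1.996249 − 0.098802 = 1.897448
N(d₁) = 0.977047,  N(d₂) = 0.971116,  e^(−rT) = 0.991971
E₀ = V₀·N(d₁) − D·e^(−rT)·N(d₂)
   = 496.9752·0.977047 − 413.3315·0.991971·0.971116 = 87.398118
B₀ = V₀ − E₀ = 496.9752 − 87.398118 = 409.577082

E0=87.3981 B0=409.5771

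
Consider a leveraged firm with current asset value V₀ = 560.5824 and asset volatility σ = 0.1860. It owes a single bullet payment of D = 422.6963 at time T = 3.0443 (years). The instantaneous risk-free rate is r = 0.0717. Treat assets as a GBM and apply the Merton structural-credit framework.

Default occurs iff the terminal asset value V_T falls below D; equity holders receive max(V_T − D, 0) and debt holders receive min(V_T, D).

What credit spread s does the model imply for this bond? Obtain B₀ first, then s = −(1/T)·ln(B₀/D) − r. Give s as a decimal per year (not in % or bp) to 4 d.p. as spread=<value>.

spread=0.0036

d₁ = [ln(V₀/D) + (r + σ²/2)T] / (σ√T)
   = [ln(560.5824/422.6963) + (0.0717 + 0.5·0.1860²)·3.0443] / (0.1860·√3.0443)
   = [0.282322 + 0.270937] / 0.324531 = 1.704793
d₂ = d₁ − σ√T = 1.704793 − 0.324531 = 1.380262
N(d₁) = 0.955884,  N(d₂) = 0.916247,  e^(−rT) = 0.803903
E₀ = V₀·N(d₁) − D·e^(−rT)·N(d₂)
   = 560.5824·0.955884 − 422.6963·0.803903·0.916247 = 224.504380
B₀ = V₀ − E₀ = 560.5824 − 224.504380 = 336.078020
spread = −(1/T)·ln(B₀/D) − r = −(1/3.0443)·ln(336.078020/422.6963) − 0.0717 = 0.00362458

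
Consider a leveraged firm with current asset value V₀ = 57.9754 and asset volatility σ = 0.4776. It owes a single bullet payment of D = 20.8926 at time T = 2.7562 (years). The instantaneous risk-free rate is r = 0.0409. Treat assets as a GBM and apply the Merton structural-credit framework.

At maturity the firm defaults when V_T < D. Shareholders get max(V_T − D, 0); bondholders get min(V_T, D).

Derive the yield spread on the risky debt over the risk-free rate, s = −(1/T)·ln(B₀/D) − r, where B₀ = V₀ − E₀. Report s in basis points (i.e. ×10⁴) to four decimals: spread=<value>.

d₁ = [ln(V₀/D) + (r + σ²/2)T] / (σ√T)
   = [ln(57.9754/20.8926) + (0.0409 + 0.5·0.4776²)·2.7562] / (0.4776·√2.7562)
   = [1.020624 + 0.427076] / 0.792902 = 1.825823
d₂ = d₁ − σ√T = 1.825823 − 0.792902 = 1.032921
N(d₁) = 0.966062,  N(d₂) = 0.849180,  e^(−rT) = 0.893393
E₀ = V₀·N(d₁) − D·e^(−rT)·N(d₂)
   = 57.9754·0.966062 − 20.8926·0.893393·0.849180 = 40.157610
B₀ = V₀ − E₀ = 57.9754 − 40.157610 = 17.817790
spread = −(1/T)·ln(B₀/D) − r = −(1/2.7562)·ln(17.817790/20.8926) − 0.0409 = 0.01685982
in basis points: 0.01685982 × 10⁴ = 168.5982 bp

spread=168.5982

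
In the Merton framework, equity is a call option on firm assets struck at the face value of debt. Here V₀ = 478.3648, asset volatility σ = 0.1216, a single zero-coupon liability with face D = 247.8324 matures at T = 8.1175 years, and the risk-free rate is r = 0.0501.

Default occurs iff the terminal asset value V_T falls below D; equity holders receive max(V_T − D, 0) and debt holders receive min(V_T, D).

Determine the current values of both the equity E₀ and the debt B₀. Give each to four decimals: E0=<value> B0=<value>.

E0=313.3733 B0=164.9915

d₁ = [ln(V₀/D) + (r + σ²/2)T] / (σ√T)
   = [ln(478.3648/247.8324) + (0.0501 + 0.5·0.1216²)·8.1175] / (0.1216·√8.1175)
   = [0.657621 + 0.466702] / 0.346453 = 3.245236
d₂ = d₁ − σ√T = 3.245236 − 0.346453 = 2.898782
N(d₁) = 0.999413,  N(d₂) = 0.998127,  e^(−rT) = 0.665853
E₀ = V₀·N(d₁) − D·e^(−rT)·N(d₂)
   = 478.3648·0.999413 − 247.8324·0.665853·0.998127 = 313.373324
B₀ = V₀ − E₀ = 478.3648 − 313.373324 = 164.991476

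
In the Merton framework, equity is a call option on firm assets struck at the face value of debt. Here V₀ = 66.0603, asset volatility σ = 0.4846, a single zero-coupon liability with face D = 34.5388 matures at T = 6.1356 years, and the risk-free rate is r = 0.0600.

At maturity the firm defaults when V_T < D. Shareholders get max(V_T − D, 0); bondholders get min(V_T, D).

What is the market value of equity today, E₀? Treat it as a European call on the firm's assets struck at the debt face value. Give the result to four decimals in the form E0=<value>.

d₁ = [ln(V₀/D) + (r + σ²/2)T] / (σ√T)
   = [ln(66.0603/34.5388) + (0.0600 + 0.5·0.4846²)·6.1356] / (0.4846·√6.1356)
   = [0.648485 + 1.088569] / 1.200361 = 1.447110
d₂ = d₁ − σ√T = 1.447110 − 1.200361 = 0.246748
N(d₁) = 0.926067,  N(d₂) = 0.597449,  e^(−rT) = 0.692023
E₀ = V₀·N(d₁) − D·e^(−rT)·N(d₂)
   = 66.0603·0.926067 − 34.5388·0.692023·0.597449 = 46.896253

E0=46.8963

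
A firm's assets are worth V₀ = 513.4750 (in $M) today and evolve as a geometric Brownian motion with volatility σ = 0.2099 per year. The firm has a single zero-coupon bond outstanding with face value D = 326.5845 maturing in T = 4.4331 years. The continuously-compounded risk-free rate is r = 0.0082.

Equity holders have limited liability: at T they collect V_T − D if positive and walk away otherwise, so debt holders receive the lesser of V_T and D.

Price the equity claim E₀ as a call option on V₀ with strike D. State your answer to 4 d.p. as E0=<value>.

E0=210.4047

d₁ = [ln(V₀/D) + (r + σ²/2)T] / (σ√T)
   = [ln(513.4750/326.5845) + (0.0082 + 0.5·0.2099²)·4.4331] / (0.2099·√4.4331)
   = [0.452513 + 0.134008] / 0.441943 = 1.327142
d₂ = d₁ − σ√T = 1.327142 − 0.441943 = 0.885199
N(d₁) = 0.907769,  N(d₂) = 0.811975,  e^(−rT) = 0.964301
E₀ = V₀·N(d₁) − D·e^(−rT)·N(d₂)
   = 513.4750·0.907769 − 326.5845·0.964301·0.811975 = 210.404708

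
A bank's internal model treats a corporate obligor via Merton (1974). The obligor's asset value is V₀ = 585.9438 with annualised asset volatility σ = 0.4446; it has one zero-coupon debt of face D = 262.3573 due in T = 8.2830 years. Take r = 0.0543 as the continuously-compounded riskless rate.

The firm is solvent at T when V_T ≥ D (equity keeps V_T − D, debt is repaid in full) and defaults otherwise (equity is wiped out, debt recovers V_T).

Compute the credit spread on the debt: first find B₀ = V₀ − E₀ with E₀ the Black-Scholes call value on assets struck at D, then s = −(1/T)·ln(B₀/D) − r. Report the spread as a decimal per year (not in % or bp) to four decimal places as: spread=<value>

spread=0.0243

d₁ = [ln(V₀/D) + (r + σ²/2)T] / (σ√T)
   = [ln(585.9438/262.3573) + (0.0543 + 0.5·0.4446²)·8.2830] / (0.4446·√8.2830)
   = [0.803517 + 1.268414] / 1.279568 = 1.619242
d₂ = d₁ − σ√T = 1.619242 − 1.279568 = 0.339675
N(d₁) = 0.947302,  N(d₂) = 0.632949,  e^(−rT) = 0.637777
E₀ = V₀·N(d₁) − D·e^(−rT)·N(d₂)
   = 585.9438·0.947302 − 262.3573·0.637777·0.632949 = 449.157511
B₀ = V₀ − E₀ = 585.9438 − 449.157511 = 136.786289
spread = −(1/T)·ln(B₀/D) − r = −(1/8.2830)·ln(136.786289/262.3573) − 0.0543 = 0.02432943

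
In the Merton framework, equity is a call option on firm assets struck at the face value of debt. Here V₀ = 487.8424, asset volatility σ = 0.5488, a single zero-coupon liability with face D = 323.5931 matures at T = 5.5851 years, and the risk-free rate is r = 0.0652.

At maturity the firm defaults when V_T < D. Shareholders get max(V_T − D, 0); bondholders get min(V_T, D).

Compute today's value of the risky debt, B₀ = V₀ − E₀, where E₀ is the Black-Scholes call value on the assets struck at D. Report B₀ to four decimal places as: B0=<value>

d₁ = [ln(V₀/D) + (r + σ²/2)T] / (σ√T)
   = [ln(487.8424/323.5931) + (0.0652 + 0.5·0.5488²)·5.5851] / (0.5488·√5.5851)
   = [0.410506 + 1.205213] / 1.296969 = 1.245765
d₂ = d₁ − σ√T = 1.245765 − 1.296969 = -0.051204
N(d₁) = 0.893575,  N(d₂) = 0.479581,  e^(−rT) = 0.694788
E₀ = V₀·N(d₁) − D·e^(−rT)·N(d₂)
   = 487.8424·0.893575 − 323.5931·0.694788·0.479581 = 328.099968
B₀ = V₀ − E₀ = 487.8424 − 328.099968 = 159.742432

B0=159.7424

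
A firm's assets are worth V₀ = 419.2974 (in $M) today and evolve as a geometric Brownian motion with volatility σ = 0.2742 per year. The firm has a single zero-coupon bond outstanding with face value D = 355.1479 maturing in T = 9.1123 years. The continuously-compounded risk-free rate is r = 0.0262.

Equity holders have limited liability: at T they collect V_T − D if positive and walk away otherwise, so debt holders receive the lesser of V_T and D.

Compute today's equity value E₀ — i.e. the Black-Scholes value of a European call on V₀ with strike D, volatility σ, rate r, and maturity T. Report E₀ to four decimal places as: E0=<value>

d₁ = [ln(V₀/D) + (r + σ²/2)T] / (σ√T)
   = [ln(419.2974/355.1479) + (0.0262 + 0.5·0.2742²)·9.1123] / (0.2742·√9.1123)
   = [0.166046 + 0.581299] / 0.827716 = 0.902901
d₂ = d₁ − σ√T = 0.902901 − 0.827716 = 0.075184
N(d₁) = 0.816711,  N(d₂) = 0.529966,  e^(−rT) = 0.787618
E₀ = V₀·N(d₁) − D·e^(−rT)·N(d₂)
   = 419.2974·0.816711 − 355.1479·0.787618·0.529966 = 194.202133

E0=194.2021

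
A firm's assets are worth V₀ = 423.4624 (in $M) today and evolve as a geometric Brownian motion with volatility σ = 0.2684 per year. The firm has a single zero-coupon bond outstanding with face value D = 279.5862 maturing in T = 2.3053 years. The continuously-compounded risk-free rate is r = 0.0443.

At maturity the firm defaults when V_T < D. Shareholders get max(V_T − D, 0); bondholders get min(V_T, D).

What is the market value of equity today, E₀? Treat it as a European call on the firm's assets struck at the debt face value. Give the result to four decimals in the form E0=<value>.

E0=177.4003

d₁ = [ln(V₀/D) + (r + σ²/2)T] / (σ√T)
   = [ln(423.4624/279.5862) + (0.0443 + 0.5·0.2684²)·2.3053] / (0.2684·√2.3053)
   = [0.415154 + 0.185160] / 0.407517 = 1.473100
d₂ = d₁ − σ√T = 1.473100 − 0.407517 = 1.065583
N(d₁) = 0.929638,  N(d₂) = 0.856694,  e^(−rT) = 0.902917
E₀ = V₀·N(d₁) − D·e^(−rT)·N(d₂)
   = 423.4624·0.929638 − 279.5862·0.902917·0.856694 = 177.400288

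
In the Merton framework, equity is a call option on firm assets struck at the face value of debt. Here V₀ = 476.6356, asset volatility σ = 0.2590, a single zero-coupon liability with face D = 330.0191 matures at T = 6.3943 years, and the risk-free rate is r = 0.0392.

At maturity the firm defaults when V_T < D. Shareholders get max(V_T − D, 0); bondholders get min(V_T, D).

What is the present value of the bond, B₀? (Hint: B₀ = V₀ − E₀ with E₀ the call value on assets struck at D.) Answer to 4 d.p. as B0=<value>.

d₁ = [ln(V₀/D) + (r + σ²/2)T] / (σ√T)
   = [ln(476.6356/330.0191) + (0.0392 + 0.5·0.2590²)·6.3943] / (0.2590·√6.3943)
   = [0.367602 + 0.465125] / 0.654932 = 1.271470
d₂ = d₁ − σ√T = 1.271470 − 0.654932 = 0.616538
N(d₁) = 0.898219,  N(d₂) = 0.731230,  e^(−rT) = 0.778290
E₀ = V₀·N(d₁) − D·e^(−rT)·N(d₂)
   = 476.6356·0.898219 − 330.0191·0.778290·0.731230 = 240.306468
B₀ = V₀ − E₀ = 476.6356 − 240.306468 = 236.329132

B0=236.3291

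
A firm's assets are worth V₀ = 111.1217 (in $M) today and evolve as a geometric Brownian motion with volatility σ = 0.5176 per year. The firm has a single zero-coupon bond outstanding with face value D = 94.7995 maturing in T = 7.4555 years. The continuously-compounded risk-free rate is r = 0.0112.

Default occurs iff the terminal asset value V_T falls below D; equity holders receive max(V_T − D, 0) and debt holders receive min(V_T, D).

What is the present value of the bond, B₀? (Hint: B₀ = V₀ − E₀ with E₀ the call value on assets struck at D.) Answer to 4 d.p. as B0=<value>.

d₁ = [ln(V₀/D) + (r + σ²/2)T] / (σ√T)
   = [ln(111.1217/94.7995) + (0.0112 + 0.5·0.5176²)·7.4555] / (0.5176·√7.4555)
   = [0.158862 + 1.082202] / 1.413294 = 0.878136
d₂ = d₁ − σ√T = 0.878136 − 1.413294 = -0.535159
N(d₁) = 0.810065,  N(d₂) = 0.296270,  e^(−rT) = 0.919890
E₀ = V₀·N(d₁) − D·e^(−rT)·N(d₂)
   = 111.1217·0.810065 − 94.7995·0.919890·0.296270 = 64.179544
B₀ = V₀ − E₀ = 111.1217 − 64.179544 = 46.942156

B0=46.9422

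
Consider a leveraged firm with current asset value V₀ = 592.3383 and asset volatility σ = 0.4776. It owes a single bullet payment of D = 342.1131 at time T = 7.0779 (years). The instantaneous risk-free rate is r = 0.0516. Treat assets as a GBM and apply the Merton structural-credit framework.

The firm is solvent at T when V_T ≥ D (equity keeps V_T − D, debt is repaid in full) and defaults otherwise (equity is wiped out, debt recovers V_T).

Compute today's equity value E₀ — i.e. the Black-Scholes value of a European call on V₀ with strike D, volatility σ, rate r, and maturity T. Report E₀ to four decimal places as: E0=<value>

E0=413.6810

d₁ = [ln(V₀/D) + (r + σ²/2)T] / (σ√T)
   = [ln(592.3383/342.1131) + (0.0516 + 0.5·0.4776²)·7.0779] / (0.4776·√7.0779)
   = [0.548937 + 1.172460] / 1.270622 = 1.354767
d₂ = d₁ − σ√T = 1.354767 − 1.270622 = 0.084144
N(d₁) = 0.912254,  N(d₂) = 0.533529,  e^(−rT) = 0.694044
E₀ = V₀·N(d₁) − D·e^(−rT)·N(d₂)
   = 592.3383·0.912254 − 342.1131·0.694044·0.533529 = 413.680999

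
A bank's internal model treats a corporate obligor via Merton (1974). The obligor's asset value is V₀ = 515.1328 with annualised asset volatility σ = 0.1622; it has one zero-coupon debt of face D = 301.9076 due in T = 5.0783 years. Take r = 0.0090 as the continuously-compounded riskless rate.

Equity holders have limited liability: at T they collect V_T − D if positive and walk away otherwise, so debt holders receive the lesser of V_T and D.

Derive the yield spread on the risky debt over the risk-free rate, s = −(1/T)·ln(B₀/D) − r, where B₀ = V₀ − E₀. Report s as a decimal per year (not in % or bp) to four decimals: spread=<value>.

d₁ = [ln(V₀/D) + (r + σ²/2)T] / (σ√T)
   = [ln(515.1328/301.9076) + (0.0090 + 0.5·0.1622²)·5.0783] / (0.1622·√5.0783)
   = [0.534304 + 0.112507] / 0.365519 = 1.769567
d₂ = d₁ − σ√T = 1.769567 − 0.365519 = 1.404048
N(d₁) = 0.961600,  N(d₂) = 0.919848,  e^(−rT) = 0.955324
E₀ = V₀·N(d₁) − D·e^(−rT)·N(d₂)
   = 515.1328·0.961600 − 301.9076·0.955324·0.919848 = 230.049786
B₀ = V₀ − E₀ = 515.1328 − 230.049786 = 285.083014
spread = −(1/T)·ln(B₀/D) − r = −(1/5.0783)·ln(285.083014/301.9076) − 0.0090 = 0.00229130

spread=0.0023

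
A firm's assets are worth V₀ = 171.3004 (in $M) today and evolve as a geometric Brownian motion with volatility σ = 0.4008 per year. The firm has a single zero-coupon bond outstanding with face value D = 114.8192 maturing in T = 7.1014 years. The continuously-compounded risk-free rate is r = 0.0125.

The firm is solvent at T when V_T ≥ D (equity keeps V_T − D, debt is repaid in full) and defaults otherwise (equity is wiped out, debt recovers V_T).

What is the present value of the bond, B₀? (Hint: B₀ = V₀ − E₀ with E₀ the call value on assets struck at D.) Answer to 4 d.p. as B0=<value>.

B0=76.8583

d₁ = [ln(V₀/D) + (r + σ²/2)T] / (σ√T)
   = [ln(171.3004/114.8192) + (0.0125 + 0.5·0.4008²)·7.1014] / (0.4008·√7.1014)
   = [0.400060 + 0.659154] / 1.068070 = 0.991709
d₂ = d₁ − σ√T = 0.991709 − 1.068070 = -0.076361
N(d₁) = 0.839330,  N(d₂) = 0.469566,  e^(−rT) = 0.915058
E₀ = V₀·N(d₁) − D·e^(−rT)·N(d₂)
   = 171.3004·0.839330 − 114.8192·0.915058·0.469566 = 94.442067
B₀ = V₀ − E₀ = 171.3004 − 94.442067 = 76.858333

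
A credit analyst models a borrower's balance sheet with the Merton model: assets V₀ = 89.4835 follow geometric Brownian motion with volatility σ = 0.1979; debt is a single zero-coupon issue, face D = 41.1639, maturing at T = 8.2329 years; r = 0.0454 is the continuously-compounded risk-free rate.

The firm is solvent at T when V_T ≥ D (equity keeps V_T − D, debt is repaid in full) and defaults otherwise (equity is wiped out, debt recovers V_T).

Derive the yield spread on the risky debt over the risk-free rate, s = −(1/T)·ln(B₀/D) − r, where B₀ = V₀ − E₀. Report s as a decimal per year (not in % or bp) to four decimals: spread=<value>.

d₁ = [ln(V₀/D) + (r + σ²/2)T] / (σ√T)
   = [ln(89.4835/41.1639) + (0.0454 + 0.5·0.1979²)·8.2329] / (0.1979·√8.2329)
   = [0.776493 + 0.534992] / 0.567835 = 2.309622
d₂ = d₁ − σ√T = 2.309622 − 0.567835 = 1.741787
N(d₁) = 0.989545,  N(d₂) = 0.959227,  e^(−rT) = 0.688133
E₀ = V₀·N(d₁) − D·e^(−rT)·N(d₂)
   = 89.4835·0.989545 − 41.1639·0.688133·0.959227 = 61.376709
B₀ = V₀ − E₀ = 89.4835 − 61.376709 = 28.106791
spread = −(1/T)·ln(B₀/D) − r = −(1/8.2329)·ln(28.106791/41.1639) − 0.0454 = 0.00094460

spread=0.0009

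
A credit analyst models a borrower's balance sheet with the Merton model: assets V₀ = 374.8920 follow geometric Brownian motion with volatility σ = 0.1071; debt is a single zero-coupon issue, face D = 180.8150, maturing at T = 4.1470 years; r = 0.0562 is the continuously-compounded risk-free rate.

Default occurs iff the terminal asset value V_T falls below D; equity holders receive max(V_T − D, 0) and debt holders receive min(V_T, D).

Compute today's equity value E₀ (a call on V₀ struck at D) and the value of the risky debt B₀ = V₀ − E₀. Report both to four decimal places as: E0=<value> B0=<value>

d₁ = [ln(V₀/D) + (r + σ²/2)T] / (σ√T)
   = [ln(374.8920/180.8150) + (0.0562 + 0.5·0.1071²)·4.1470] / (0.1071·√4.1470)
   = [0.729164 + 0.256845] / 0.218100 = 4.520894
d₂ = d₁ − σ√T = 4.520894 − 0.218100 = 4.302794
N(d₁) = 0.999997,  N(d₂) = 0.999992,  e^(−rT) = 0.792105
E₀ = V₀·N(d₁) − D·e^(−rT)·N(d₂)
   = 374.8920·0.999997 − 180.8150·0.792105·0.999992 = 231.667599
B₀ = V₀ − E₀ = 374.8920 − 231.667599 = 143.224401

E0=231.6676 B0=143.2244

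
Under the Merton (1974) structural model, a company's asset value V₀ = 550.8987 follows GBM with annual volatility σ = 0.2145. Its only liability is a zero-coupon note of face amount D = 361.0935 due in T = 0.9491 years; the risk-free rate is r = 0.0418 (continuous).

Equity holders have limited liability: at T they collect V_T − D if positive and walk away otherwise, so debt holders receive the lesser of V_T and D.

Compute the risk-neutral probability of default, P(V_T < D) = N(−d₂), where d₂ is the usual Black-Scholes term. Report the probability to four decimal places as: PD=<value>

PD=0.0176

d₁ = [ln(V₀/D) + (r + σ²/2)T] / (σ√T)
   = [ln(550.8987/361.0935) + (0.0418 + 0.5·0.2145²)·0.9491] / (0.2145·√0.9491)
   = [0.422414 + 0.061507] / 0.208970 = 2.315745
d₂ = d₁ − σ√T = 2.315745 − 0.208970 = 2.106776
risk-neutral PD = N(−d₂) = N(-2.106776) = 0.017569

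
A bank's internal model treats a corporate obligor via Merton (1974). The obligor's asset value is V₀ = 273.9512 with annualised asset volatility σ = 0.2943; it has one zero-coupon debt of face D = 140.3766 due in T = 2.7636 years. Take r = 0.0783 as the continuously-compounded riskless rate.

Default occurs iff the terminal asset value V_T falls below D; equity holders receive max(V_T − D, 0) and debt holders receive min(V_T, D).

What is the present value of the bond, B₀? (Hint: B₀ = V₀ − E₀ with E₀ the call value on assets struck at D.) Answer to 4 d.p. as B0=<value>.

B0=111.8876

d₁ = [ln(V₀/D) + (r + σ²/2)T] / (σ√T)
   = [ln(273.9512/140.3766) + (0.0783 + 0.5·0.2943²)·2.7636] / (0.2943·√2.7636)
   = [0.668621 + 0.336071] / 0.489247 = 2.053549
d₂ = d₁ − σ√T = 2.053549 − 0.489247 = 1.564303
N(d₁) = 0.979990,  N(d₂) = 0.941127,  e^(−rT) = 0.805421
E₀ = V₀·N(d₁) − D·e^(−rT)·N(d₂)
   = 273.9512·0.979990 − 140.3766·0.805421·0.941127 = 162.063580
B₀ = V₀ − E₀ = 273.9512 − 162.063580 = 111.887620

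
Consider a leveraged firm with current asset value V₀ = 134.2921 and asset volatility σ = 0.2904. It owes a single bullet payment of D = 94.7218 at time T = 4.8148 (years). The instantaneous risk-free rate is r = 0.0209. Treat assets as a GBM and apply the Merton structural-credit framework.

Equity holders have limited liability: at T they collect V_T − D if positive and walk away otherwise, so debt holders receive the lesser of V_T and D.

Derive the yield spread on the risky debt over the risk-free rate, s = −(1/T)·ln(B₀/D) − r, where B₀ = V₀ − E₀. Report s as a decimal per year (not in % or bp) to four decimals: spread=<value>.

spread=0.0241

d₁ = [ln(V₀/D) + (r + σ²/2)T] / (σ√T)
   = [ln(134.2921/94.7218) + (0.0209 + 0.5·0.2904²)·4.8148] / (0.2904·√4.8148)
   = [0.349073 + 0.303651] / 0.637215 = 1.024339
d₂ = d₁ − σ√T = 1.024339 − 0.637215 = 0.387124
N(d₁) = 0.847162,  N(d₂) = 0.650668,  e^(−rT) = 0.904268
E₀ = V₀·N(d₁) − D·e^(−rT)·N(d₂)
   = 134.2921·0.847162 − 94.7218·0.904268·0.650668 = 58.034968
B₀ = V₀ − E₀ = 134.2921 − 58.034968 = 76.257132
spread = −(1/T)·ln(B₀/D) − r = −(1/4.8148)·ln(76.257132/94.7218) − 0.0209 = 0.02413473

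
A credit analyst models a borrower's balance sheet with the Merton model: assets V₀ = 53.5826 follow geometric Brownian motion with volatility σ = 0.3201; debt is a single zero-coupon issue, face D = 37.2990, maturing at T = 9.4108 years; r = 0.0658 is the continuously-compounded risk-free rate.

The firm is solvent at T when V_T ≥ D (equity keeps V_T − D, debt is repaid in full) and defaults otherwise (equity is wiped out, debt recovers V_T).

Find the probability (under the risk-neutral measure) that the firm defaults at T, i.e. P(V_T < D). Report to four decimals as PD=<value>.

d₁ = [ln(V₀/D) + (r + σ²/2)T] / (σ√T)
   = [ln(53.5826/37.2990) + (0.0658 + 0.5·0.3201²)·9.4108] / (0.3201·√9.4108)
   = [0.362258 + 1.101365] / 0.981972 = 1.490494
d₂ = d₁ − σ√T = 1.490494 − 0.981972 = 0.508522
risk-neutral PD = N(−d₂) = N(-0.508522) = 0.305544

PD=0.3055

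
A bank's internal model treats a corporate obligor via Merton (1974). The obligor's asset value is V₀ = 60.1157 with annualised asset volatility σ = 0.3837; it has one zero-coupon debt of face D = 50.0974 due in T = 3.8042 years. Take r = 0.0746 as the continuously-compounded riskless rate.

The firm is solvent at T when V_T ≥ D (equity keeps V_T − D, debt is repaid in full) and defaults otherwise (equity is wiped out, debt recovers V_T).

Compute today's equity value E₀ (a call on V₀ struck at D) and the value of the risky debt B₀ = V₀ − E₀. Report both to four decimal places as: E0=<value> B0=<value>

E0=27.9716 B0=32.1441

d₁ = [ln(V₀/D) + (r + σ²/2)T] / (σ√T)
   = [ln(60.1157/50.0974) + (0.0746 + 0.5·0.3837²)·3.8042] / (0.3837·√3.8042)
   = [0.182302 + 0.563831] / 0.748382 = 0.996995
d₂ = d₁ − σ√T = 0.996995 − 0.748382 = 0.248613
N(d₁) = 0.840616,  N(d₂) = 0.598170,  e^(−rT) = 0.752922
E₀ = V₀·N(d₁) − D·e^(−rT)·N(d₂)
   = 60.1157·0.840616 − 50.0974·0.752922·0.598170 = 27.971616
B₀ = V₀ − E₀ = 60.1157 − 27.971616 = 32.144084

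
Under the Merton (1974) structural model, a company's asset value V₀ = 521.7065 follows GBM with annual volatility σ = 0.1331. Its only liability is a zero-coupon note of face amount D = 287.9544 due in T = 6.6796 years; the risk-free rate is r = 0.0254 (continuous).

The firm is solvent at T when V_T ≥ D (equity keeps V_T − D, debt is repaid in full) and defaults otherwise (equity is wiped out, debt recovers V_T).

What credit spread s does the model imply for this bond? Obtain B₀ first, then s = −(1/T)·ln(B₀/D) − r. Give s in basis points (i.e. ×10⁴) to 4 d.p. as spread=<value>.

d₁ = [ln(V₀/D) + (r + σ²/2)T] / (σ√T)
   = [ln(521.7065/287.9544) + (0.0254 + 0.5·0.1331²)·6.6796] / (0.1331·√6.6796)
   = [0.594303 + 0.228828] / 0.343996 = 2.392852
d₂ = d₁ − σ√T = 2.392852 − 0.343996 = 2.048857
N(d₁) = 0.991641,  N(d₂) = 0.979762,  e^(−rT) = 0.843950
E₀ = V₀·N(d₁) − D·e^(−rT)·N(d₂)
   = 521.7065·0.991641 − 287.9544·0.843950·0.979762 = 279.244643
B₀ = V₀ − E₀ = 521.7065 − 279.244643 = 242.461857
spread = −(1/T)·ln(B₀/D) − r = −(1/6.6796)·ln(242.461857/287.9544) − 0.0254 = 0.00034372
in basis points: 0.00034372 × 10⁴ = 3.4372 bp

spread=3.4372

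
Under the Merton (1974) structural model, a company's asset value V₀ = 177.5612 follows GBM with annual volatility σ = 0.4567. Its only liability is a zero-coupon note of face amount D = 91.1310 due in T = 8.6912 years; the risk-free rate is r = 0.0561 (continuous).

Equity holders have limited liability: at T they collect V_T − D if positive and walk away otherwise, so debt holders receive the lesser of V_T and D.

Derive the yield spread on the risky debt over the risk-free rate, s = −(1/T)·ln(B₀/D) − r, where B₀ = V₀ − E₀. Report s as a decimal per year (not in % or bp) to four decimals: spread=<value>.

spread=0.0297

d₁ = [ln(V₀/D) + (r + σ²/2)T] / (σ√T)
   = [ln(177.5612/91.1310) + (0.0561 + 0.5·0.4567²)·8.6912] / (0.4567·√8.6912)
   = [0.667017 + 1.393959] / 1.346390 = 1.530743
d₂ = d₁ − σ√T = 1.530743 − 1.346390 = 0.184353
N(d₁) = 0.937083,  N(d₂) = 0.573132,  e^(−rT) = 0.614113
E₀ = V₀·N(d₁) − D·e^(−rT)·N(d₂)
   = 177.5612·0.937083 − 91.1310·0.614113·0.573132 = 134.314514
B₀ = V₀ − E₀ = 177.5612 − 134.314514 = 43.246686
spread = −(1/T)·ln(B₀/D) − r = −(1/8.6912)·ln(43.246686/91.1310) − 0.0561 = 0.02966231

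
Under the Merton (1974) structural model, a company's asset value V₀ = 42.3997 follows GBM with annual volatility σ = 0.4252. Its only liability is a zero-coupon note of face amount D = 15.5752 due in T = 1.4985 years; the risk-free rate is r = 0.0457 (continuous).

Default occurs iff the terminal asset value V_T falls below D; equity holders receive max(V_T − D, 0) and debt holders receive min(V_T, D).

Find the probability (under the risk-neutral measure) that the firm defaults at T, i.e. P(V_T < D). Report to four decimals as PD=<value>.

PD=0.0363

d₁ = [ln(V₀/D) + (r + σ²/2)T] / (σ√T)
   = [ln(42.3997/15.5752) + (0.0457 + 0.5·0.4252²)·1.4985] / (0.4252·√1.4985)
   = [1.001461 + 0.203942] / 0.520501 = 2.315852
d₂ = d₁ − σ√T = 2.315852 − 0.520501 = 1.795351
risk-neutral PD = N(−d₂) = N(-1.795351) = 0.036299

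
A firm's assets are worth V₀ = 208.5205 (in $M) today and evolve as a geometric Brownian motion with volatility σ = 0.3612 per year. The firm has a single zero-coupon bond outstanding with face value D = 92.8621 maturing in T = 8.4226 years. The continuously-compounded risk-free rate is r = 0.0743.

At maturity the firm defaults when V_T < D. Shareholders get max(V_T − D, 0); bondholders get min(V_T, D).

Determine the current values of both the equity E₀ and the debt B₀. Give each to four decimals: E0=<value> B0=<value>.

E0=162.6602 B0=45.8603

d₁ = [ln(V₀/D) + (r + σ²/2)T] / (σ√T)
   = [ln(208.5205/92.8621) + (0.0743 + 0.5·0.3612²)·8.4226] / (0.3612·√8.4226)
   = [0.808922 + 1.175228] / 1.048264 = 1.892795
d₂ = d₁ − σ√T = 1.892795 − 1.048264 = 0.844531
N(d₁) = 0.970807,  N(d₂) = 0.800814,  e^(−rT) = 0.534834
E₀ = V₀·N(d₁) − D·e^(−rT)·N(d₂)
   = 208.5205·0.970807 − 92.8621·0.534834·0.800814 = 162.660213
B₀ = V₀ − E₀ = 208.5205 − 162.660213 = 45.860287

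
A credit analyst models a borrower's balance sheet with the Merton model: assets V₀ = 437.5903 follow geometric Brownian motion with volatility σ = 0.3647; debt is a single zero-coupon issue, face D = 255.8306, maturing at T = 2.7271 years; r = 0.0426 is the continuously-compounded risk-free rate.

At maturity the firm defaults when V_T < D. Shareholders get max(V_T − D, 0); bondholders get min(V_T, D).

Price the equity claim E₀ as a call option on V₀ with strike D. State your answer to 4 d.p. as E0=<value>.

E0=222.8892

d₁ = [ln(V₀/D) + (r + σ²/2)T] / (σ√T)
   = [ln(437.5903/255.8306) + (0.0426 + 0.5·0.3647²)·2.7271] / (0.3647·√2.7271)
   = [0.536768 + 0.297535] / 0.602263 = 1.385279
d₂ = d₁ − σ√T = 1.385279 − 0.602263 = 0.783016
N(d₁) = 0.917016,  N(d₂) = 0.783191,  e^(−rT) = 0.890320
E₀ = V₀·N(d₁) − D·e^(−rT)·N(d₂)
   = 437.5903·0.917016 − 255.8306·0.890320·0.783191 = 222.889213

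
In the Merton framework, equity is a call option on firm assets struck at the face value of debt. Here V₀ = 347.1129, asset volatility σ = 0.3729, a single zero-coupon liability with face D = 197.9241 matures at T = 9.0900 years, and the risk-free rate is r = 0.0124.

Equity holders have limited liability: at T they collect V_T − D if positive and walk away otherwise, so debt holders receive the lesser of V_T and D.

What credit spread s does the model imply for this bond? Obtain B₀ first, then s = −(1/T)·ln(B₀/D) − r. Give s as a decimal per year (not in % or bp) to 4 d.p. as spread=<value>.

spread=0.0308

d₁ = [ln(V₀/D) + (r + σ²/2)T] / (σ√T)
   = [ln(347.1129/197.9241) + (0.0124 + 0.5·0.3729²)·9.0900] / (0.3729·√9.0900)
   = [0.561766 + 0.744718] / 1.124280 = 1.162064
d₂ = d₁ − σ√T = 1.162064 − 1.124280 = 0.037784
N(d₁) = 0.877395,  N(d₂) = 0.515070,  e^(−rT) = 0.893404
E₀ = V₀·N(d₁) − D·e^(−rT)·N(d₂)
   = 347.1129·0.877395 − 197.9241·0.893404·0.515070 = 213.477279
B₀ = V₀ − E₀ = 347.1129 − 213.477279 = 133.635621
spread = −(1/T)·ln(B₀/D) − r = −(1/9.0900)·ln(133.635621/197.9241) − 0.0124 = 0.03080867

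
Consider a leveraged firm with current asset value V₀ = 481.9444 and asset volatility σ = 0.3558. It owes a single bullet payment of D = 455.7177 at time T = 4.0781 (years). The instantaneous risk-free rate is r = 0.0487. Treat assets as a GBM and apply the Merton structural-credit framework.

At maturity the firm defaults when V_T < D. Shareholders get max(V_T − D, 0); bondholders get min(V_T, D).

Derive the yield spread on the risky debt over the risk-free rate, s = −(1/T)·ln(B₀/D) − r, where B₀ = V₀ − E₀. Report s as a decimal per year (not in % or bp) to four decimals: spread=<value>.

spread=0.0533

d₁ = [ln(V₀/D) + (r + σ²/2)T] / (σ√T)
   = [ln(481.9444/455.7177) + (0.0487 + 0.5·0.3558²)·4.0781] / (0.3558·√4.0781)
   = [0.055955 + 0.456734] / 0.718513 = 0.713542
d₂ = d₁ − σ√T = 0.713542 − 0.718513 = -0.004971
N(d₁) = 0.762245,  N(d₂) = 0.498017,  e^(−rT) = 0.819875
E₀ = V₀·N(d₁) − D·e^(−rT)·N(d₂)
   = 481.9444·0.762245 − 455.7177·0.819875·0.498017 = 181.284868
B₀ = V₀ − E₀ = 481.9444 − 181.284868 = 300.659532
spread = −(1/T)·ln(B₀/D) − r = −(1/4.0781)·ln(300.659532/455.7177) − 0.0487 = 0.05328255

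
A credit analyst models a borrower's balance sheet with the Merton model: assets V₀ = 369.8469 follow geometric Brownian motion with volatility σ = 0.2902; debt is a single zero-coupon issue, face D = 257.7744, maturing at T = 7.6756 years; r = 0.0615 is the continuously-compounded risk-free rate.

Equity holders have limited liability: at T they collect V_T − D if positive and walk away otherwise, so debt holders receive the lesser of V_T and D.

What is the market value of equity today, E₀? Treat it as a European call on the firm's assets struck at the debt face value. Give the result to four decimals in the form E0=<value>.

d₁ = [ln(V₀/D) + (r + σ²/2)T] / (σ√T)
   = [ln(369.8469/257.7744) + (0.0615 + 0.5·0.2902²)·7.6756] / (0.2902·√7.6756)
   = [0.361004 + 0.795254] / 0.803995 = 1.438140
d₂ = d₁ − σ√T = 1.438140 − 0.803995 = 0.634145
N(d₁) = 0.924803,  N(d₂) = 0.737007,  e^(−rT) = 0.623723
E₀ = V₀·N(d₁) − D·e^(−rT)·N(d₂)
   = 369.8469·0.924803 − 257.7744·0.623723·0.737007 = 223.539701

E0=223.5397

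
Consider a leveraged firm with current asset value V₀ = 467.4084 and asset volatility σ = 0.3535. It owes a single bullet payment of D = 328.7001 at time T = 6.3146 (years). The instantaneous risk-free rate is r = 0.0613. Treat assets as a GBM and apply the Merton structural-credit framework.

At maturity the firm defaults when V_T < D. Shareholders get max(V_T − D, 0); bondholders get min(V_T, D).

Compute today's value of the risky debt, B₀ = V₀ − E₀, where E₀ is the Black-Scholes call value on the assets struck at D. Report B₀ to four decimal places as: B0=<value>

B0=192.4730

d₁ = [ln(V₀/D) + (r + σ²/2)T] / (σ√T)
   = [ln(467.4084/328.7001) + (0.0613 + 0.5·0.3535²)·6.3146] / (0.3535·√6.3146)
   = [0.352058 + 0.781628] / 0.888305 = 1.276234
d₂ = d₁ − σ√T = 1.276234 − 0.888305 = 0.387929
N(d₁) = 0.899064,  N(d₂) = 0.650966,  e^(−rT) = 0.679033
E₀ = V₀·N(d₁) − D·e^(−rT)·N(d₂)
   = 467.4084·0.899064 − 328.7001·0.679033·0.650966 = 274.935447
B₀ = V₀ − E₀ = 467.4084 − 274.935447 = 192.472953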